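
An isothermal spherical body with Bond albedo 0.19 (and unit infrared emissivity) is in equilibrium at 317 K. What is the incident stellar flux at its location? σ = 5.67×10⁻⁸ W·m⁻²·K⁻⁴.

(1−a)S·πr² = σ·4πr²·T⁴ ⇒ S = 4σT⁴/(1−a).
S = 4·5.67×10⁻⁸·1.010×10¹⁰/0.810.

S ≈ 2830 W/m²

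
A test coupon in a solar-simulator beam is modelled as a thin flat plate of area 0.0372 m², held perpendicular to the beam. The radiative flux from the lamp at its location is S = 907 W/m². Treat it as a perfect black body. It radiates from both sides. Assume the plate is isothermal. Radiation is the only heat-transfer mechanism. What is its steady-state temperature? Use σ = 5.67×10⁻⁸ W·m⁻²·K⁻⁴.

At equilibrium, absorbed power = emitted power.
Absorbing cross-section = A = 0.03720 m²; emitting surface = 2A = 0.07440 m² (ratio 2).
S·A_cross = εσ·A_surf·T⁴  ⇒  T⁴ = S/(2σ).
T⁴ = 1.00·907/(2·5.67×10⁻⁸) = 7.998×10⁹ K⁴.
T = (7.998×10⁹)^(1/4).

T ≈ 299 K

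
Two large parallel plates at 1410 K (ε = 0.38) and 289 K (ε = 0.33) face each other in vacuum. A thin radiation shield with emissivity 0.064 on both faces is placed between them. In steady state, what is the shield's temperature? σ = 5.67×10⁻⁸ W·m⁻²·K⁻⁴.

T_s ≈ 1190 K

In steady state the net flux on the hot side equals that on the cold side.
σ(T₁⁴−T_s⁴)/D₁ = σ(T_s⁴−T₂⁴)/D₂, with D₁ = 1/ε₁+1/ε_s−1 = 17.26, D₂ = 1/ε_s+1/ε₂−1 = 17.66.
Solve for T_s⁴: T_s⁴ = (D₂·T₁⁴ + D₁·T₂⁴)/(D₁+D₂) = 2.002×10¹² K⁴.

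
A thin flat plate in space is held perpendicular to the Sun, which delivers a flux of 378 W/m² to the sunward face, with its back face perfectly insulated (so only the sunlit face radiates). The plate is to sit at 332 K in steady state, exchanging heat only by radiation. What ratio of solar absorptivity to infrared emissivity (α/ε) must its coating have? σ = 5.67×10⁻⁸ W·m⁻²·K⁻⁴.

Balance: αS·A = εσ·1A·T⁴ ⇒ α/ε = σT⁴/S.
α/ε = 5.67×10⁻⁸·(332)⁴/378 = 5.67×10⁻⁸·1.215×10¹⁰/378.

α/ε ≈ 1.82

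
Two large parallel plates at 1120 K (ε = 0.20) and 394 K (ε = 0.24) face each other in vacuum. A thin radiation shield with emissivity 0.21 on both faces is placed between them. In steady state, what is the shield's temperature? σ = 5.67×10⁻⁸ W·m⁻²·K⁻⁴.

In steady state the net flux on the hot side equals that on the cold side.
σ(T₁⁴−T_s⁴)/D₁ = σ(T_s⁴−T₂⁴)/D₂, with D₁ = 1/ε₁+1/ε_s−1 = 8.762, D₂ = 1/ε_s+1/ε₂−1 = 7.929.
Solve for T_s⁴: T_s⁴ = (D₂·T₁⁴ + D₁·T₂⁴)/(D₁+D₂) = 7.601×10¹¹ K⁴.

T_s ≈ 934 K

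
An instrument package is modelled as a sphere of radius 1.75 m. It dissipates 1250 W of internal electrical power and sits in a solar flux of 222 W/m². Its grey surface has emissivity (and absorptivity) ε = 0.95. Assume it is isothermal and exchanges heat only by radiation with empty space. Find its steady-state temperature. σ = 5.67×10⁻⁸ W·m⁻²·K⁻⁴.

At steady state, absorbed solar power + internal power = radiated power.
Absorbed: α·S·A_cross = 0.95·222·9.621 = 2029 W (cross-section πr²).
Total input = 2029 + 1250 = 3279 W.
Radiated: εσ·A_surf·T⁴ with A_surf = 4πr² = 38.48 m².
T⁴ = 3279/(0.95·5.67×10⁻⁸·38.48) = 1.582×10⁹ K⁴.

T ≈ 199 K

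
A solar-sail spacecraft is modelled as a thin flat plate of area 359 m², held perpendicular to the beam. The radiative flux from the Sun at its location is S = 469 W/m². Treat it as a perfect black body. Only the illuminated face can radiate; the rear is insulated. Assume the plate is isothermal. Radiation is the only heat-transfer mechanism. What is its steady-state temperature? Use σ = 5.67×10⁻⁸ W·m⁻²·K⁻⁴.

T ≈ 302 K

At equilibrium, absorbed power = emitted power.
Absorbing cross-section = A = 359.0 m²; emitting surface = A = 359.0 m² (ratio 1).
S·A_cross = εσ·A_surf·T⁴  ⇒  T⁴ = S/(1σ).
T⁴ = 1.00·469/(1·5.67×10⁻⁸) = 8.272×10⁹ K⁴.
T = (8.272×10⁹)^(1/4).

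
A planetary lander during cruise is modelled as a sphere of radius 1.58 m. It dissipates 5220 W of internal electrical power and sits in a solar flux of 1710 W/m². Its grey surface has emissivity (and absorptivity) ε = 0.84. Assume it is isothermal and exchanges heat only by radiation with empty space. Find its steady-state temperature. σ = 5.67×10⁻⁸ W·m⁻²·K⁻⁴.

At steady state, absorbed solar power + internal power = radiated power.
Absorbed: α·S·A_cross = 0.84·1710·7.843 = 11270 W (cross-section πr²).
Total input = 11270 + 5220 = 16490 W.
Radiated: εσ·A_surf·T⁴ with A_surf = 4πr² = 31.37 m².
T⁴ = 16490/(0.84·5.67×10⁻⁸·31.37) = 1.103×10¹⁰ K⁴.

T ≈ 324 K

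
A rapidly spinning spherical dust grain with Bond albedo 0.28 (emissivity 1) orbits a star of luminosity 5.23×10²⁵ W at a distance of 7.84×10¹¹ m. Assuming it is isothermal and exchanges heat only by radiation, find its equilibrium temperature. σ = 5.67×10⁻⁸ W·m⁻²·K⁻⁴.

First find the stellar flux at distance d: S = L/(4πd²) = 5.23×10²⁵/(4π·(7.84×10¹¹)²) = 6.771 W/m².
For an isothermal sphere, absorbed (1−a)S·πr² = emitted σ·4πr²·T⁴, so T⁴ = (1−a)S/(4σ).
T⁴ = 0.720·6.771/(4·5.67×10⁻⁸) = 2.150×10⁷ K⁴.

T ≈ 68.1 K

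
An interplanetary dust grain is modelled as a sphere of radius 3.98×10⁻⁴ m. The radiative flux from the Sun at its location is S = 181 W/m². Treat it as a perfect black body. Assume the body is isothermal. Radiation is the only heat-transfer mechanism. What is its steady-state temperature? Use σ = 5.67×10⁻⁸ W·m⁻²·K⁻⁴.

T ≈ 168 K

At equilibrium, absorbed power = emitted power.
Absorbing cross-section = πr² = 4.976×10⁻⁷ m²; emitting surface = 4πr² = 1.991×10⁻⁶ m² (ratio 4).
S·A_cross = εσ·A_surf·T⁴  ⇒  T⁴ = S/(4σ).
T⁴ = 1.00·181/(4·5.67×10⁻⁸) = 7.981×10⁸ K⁴.
T = (7.981×10⁸)^(1/4).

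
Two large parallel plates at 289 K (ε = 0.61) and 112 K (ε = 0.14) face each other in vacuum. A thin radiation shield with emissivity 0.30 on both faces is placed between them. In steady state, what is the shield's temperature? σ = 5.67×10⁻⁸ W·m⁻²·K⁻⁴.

T_s ≈ 265 K

In steady state the net flux on the hot side equals that on the cold side.
σ(T₁⁴−T_s⁴)/D₁ = σ(T_s⁴−T₂⁴)/D₂, with D₁ = 1/ε₁+1/ε_s−1 = 3.973, D₂ = 1/ε_s+1/ε₂−1 = 9.476.
Solve for T_s⁴: T_s⁴ = (D₂·T₁⁴ + D₁·T₂⁴)/(D₁+D₂) = 4.962×10⁹ K⁴.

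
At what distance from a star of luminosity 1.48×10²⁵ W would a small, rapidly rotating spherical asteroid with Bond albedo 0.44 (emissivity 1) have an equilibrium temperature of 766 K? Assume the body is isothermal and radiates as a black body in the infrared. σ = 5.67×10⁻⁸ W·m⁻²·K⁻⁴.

d ≈ 2.91×10⁹ m

For an isothermal black-emitting sphere, (1−a)S·πr² = σ·4πr²·T⁴ ⇒ S = 4σT⁴/(1−a).
S = 4·5.67×10⁻⁸·(766)⁴/0.560 = 1.394×10⁵ W/m².
Flux falls as S = L/(4πd²), so d = √(L/(4πS)) = √(1.48×10²⁵/(4π·1.394×10⁵)).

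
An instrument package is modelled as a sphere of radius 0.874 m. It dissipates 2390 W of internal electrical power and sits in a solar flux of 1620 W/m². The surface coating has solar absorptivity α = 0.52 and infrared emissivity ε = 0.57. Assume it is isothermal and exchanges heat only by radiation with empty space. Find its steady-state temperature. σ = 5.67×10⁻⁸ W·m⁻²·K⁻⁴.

At steady state, absorbed solar power + internal power = radiated power.
Absorbed: α·S·A_cross = 0.52·1620·2.400 = 2022 W (cross-section πr²).
Total input = 2022 + 2390 = 4412 W.
Radiated: εσ·A_surf·T⁴ with A_surf = 4πr² = 9.599 m².
T⁴ = 4412/(0.57·5.67×10⁻⁸·9.599) = 1.422×10¹⁰ K⁴.

T ≈ 345 K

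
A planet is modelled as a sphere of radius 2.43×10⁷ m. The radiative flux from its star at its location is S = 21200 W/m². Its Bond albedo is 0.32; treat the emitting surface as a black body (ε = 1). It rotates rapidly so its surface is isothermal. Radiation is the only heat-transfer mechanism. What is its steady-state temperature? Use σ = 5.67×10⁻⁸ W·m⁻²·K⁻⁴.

T ≈ 502 K

At equilibrium, absorbed power = emitted power.
Absorbing cross-section = πr² = 1.855×10¹⁵ m²; emitting surface = 4πr² = 7.420×10¹⁵ m² (ratio 4).
(1−a)S·A_cross = εσ·A_surf·T⁴  ⇒  T⁴ = (1−a)S/(4σ).
T⁴ = 0.680·21200/(4·5.67×10⁻⁸) = 6.356×10¹⁰ K⁴.
T = (6.356×10¹⁰)^(1/4).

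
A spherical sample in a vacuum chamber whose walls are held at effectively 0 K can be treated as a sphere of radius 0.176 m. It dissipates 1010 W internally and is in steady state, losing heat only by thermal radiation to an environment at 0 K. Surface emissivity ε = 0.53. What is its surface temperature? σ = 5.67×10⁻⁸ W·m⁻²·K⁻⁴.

T ≈ 542 K

Steady state: internal power = radiated power, P = εσA T⁴.
Radiating area A = 4πr² = 0.3893 m².
T⁴ = P/(εσA) = 1010/(0.53·5.67×10⁻⁸·0.3893) = 8.634×10¹⁰ K⁴.
T = (8.634×10¹⁰)^(1/4).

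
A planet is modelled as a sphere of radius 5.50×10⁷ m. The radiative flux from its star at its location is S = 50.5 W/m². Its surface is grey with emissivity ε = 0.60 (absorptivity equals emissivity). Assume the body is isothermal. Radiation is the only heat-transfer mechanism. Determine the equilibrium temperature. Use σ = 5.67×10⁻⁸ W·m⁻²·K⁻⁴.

At equilibrium, absorbed power = emitted power.
Absorbing cross-section = πr² = 9.503×10¹⁵ m²; emitting surface = 4πr² = 3.801×10¹⁶ m² (ratio 4).
εS·A_cross = εσ·A_surf·T⁴  ⇒  T⁴ = S/(4σ)   (ε cancels).
T⁴ = 50.5/(4·5.67×10⁻⁸) = 2.227×10⁸ K⁴.
T = (2.227×10⁸)^(1/4).

T ≈ 122 K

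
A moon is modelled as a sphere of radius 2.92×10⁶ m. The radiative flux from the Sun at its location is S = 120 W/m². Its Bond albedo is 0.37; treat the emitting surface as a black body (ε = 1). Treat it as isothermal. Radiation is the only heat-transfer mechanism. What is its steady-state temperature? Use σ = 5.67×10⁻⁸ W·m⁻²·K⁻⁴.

At equilibrium, absorbed power = emitted power.
Absorbing cross-section = πr² = 2.679×10¹³ m²; emitting surface = 4πr² = 1.071×10¹⁴ m² (ratio 4).
(1−a)S·A_cross = εσ·A_surf·T⁴  ⇒  T⁴ = (1−a)S/(4σ).
T⁴ = 0.630·120/(4·5.67×10⁻⁸) = 3.333×10⁸ K⁴.
T = (3.333×10⁸)^(1/4).

T ≈ 135 K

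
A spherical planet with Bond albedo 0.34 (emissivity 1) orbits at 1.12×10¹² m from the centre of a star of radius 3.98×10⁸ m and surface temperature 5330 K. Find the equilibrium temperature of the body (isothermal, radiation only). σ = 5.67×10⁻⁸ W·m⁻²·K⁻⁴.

The star's surface emits σT_*⁴; at distance d the flux is S = σT_*⁴(R_*/d)².
S = 5.67×10⁻⁸·(5330)⁴·(3.98×10⁸/1.12×10¹²)² = 5.779 W/m².
For an isothermal sphere T⁴ = (1−a)S/(4σ) = 1.682×10⁷ K⁴.

T ≈ 64.0 K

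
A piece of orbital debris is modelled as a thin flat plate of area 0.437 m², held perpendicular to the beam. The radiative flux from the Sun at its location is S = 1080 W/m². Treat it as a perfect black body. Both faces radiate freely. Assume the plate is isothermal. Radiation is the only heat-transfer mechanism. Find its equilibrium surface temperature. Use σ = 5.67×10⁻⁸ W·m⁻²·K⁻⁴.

At equilibrium, absorbed power = emitted power.
Absorbing cross-section = A = 0.4370 m²; emitting surface = 2A = 0.8740 m² (ratio 2).
S·A_cross = εσ·A_surf·T⁴  ⇒  T⁴ = S/(2σ).
T⁴ = 1.00·1080/(2·5.67×10⁻⁸) = 9.524×10⁹ K⁴.
T = (9.524×10⁹)^(1/4).

T ≈ 312 K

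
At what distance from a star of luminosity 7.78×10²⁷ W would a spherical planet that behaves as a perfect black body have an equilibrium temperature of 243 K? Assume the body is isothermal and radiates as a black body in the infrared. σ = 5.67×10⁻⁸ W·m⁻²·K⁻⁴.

d ≈ 8.85×10¹¹ m

For an isothermal black-emitting sphere, (1−a)S·πr² = σ·4πr²·T⁴ ⇒ S = 4σT⁴/(1−a).
S = 4·5.67×10⁻⁸·(243)⁴/1.00 = 790.8 W/m².
Flux falls as S = L/(4πd²), so d = √(L/(4πS)) = √(7.78×10²⁷/(4π·790.8)).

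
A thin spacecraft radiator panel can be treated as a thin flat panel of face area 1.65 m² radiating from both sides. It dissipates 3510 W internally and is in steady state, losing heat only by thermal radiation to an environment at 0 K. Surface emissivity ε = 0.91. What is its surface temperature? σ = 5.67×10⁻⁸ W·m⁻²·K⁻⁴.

Steady state: internal power = radiated power, P = εσA T⁴.
Radiating area A = 2·1.65 = 3.300 m².
T⁴ = P/(εσA) = 3510/(0.91·5.67×10⁻⁸·3.300) = 2.061×10¹⁰ K⁴.
T = (2.061×10¹⁰)^(1/4).

T ≈ 379 K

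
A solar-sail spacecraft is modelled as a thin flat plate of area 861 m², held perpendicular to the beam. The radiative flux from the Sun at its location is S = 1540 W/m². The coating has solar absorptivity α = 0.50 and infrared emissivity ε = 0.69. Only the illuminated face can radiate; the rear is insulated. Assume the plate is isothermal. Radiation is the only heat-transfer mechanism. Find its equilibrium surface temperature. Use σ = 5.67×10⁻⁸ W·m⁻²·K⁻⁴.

At equilibrium, absorbed power = emitted power.
Absorbing cross-section = A = 861.0 m²; emitting surface = A = 861.0 m² (ratio 1).
αS·A_cross = εσ·A_surf·T⁴  ⇒  T⁴ = αS/(ε·1σ).
T⁴ = 0.500·1540/(0.69·1·5.67×10⁻⁸) = 1.968×10¹⁰ K⁴.
T = (1.968×10¹⁰)^(1/4).

T ≈ 375 K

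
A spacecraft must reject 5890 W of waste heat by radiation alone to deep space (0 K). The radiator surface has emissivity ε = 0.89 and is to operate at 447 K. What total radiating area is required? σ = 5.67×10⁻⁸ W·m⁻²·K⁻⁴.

A ≈ 2.92 m²

P = εσA T⁴ ⇒ A = P/(εσT⁴).
T⁴ = 3.992×10¹⁰ K⁴.
A = 5890/(0.89 × 5.67×10⁻⁸ × 3.992×10¹⁰).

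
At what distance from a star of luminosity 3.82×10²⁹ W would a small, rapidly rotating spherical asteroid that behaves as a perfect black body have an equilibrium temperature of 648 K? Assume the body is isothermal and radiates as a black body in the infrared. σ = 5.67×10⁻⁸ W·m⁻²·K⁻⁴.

For an isothermal black-emitting sphere, (1−a)S·πr² = σ·4πr²·T⁴ ⇒ S = 4σT⁴/(1−a).
S = 4·5.67×10⁻⁸·(648)⁴/1.00 = 39990 W/m².
Flux falls as S = L/(4πd²), so d = √(L/(4πS)) = √(3.82×10²⁹/(4π·39990)).

d ≈ 8.72×10¹¹ m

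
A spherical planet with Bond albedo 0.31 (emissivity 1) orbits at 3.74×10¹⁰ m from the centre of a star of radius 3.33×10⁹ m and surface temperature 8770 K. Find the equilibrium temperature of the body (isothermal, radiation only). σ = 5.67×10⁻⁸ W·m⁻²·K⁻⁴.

T ≈ 1690 K

The star's surface emits σT_*⁴; at distance d the flux is S = σT_*⁴(R_*/d)².
S = 5.67×10⁻⁸·(8770)⁴·(3.33×10⁹/3.74×10¹⁰)² = 2.659×10⁶ W/m².
For an isothermal sphere T⁴ = (1−a)S/(4σ) = 8.090×10¹² K⁴.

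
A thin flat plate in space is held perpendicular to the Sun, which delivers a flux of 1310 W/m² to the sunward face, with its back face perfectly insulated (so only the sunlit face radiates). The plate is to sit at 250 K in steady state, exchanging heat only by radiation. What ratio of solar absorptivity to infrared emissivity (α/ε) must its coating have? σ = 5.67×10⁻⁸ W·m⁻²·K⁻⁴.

α/ε ≈ 0.169

Balance: αS·A = εσ·1A·T⁴ ⇒ α/ε = σT⁴/S.
α/ε = 5.67×10⁻⁸·(250)⁴/1310 = 5.67×10⁻⁸·3.906×10⁹/1310.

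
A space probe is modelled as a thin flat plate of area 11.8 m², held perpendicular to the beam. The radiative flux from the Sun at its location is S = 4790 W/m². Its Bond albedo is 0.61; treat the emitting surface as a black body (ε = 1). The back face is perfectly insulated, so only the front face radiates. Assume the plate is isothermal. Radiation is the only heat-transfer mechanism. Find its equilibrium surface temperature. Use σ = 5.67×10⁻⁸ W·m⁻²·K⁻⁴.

T ≈ 426 K

At equilibrium, absorbed power = emitted power.
Absorbing cross-section = A = 11.80 m²; emitting surface = A = 11.80 m² (ratio 1).
(1−a)S·A_cross = εσ·A_surf·T⁴  ⇒  T⁴ = (1−a)S/(1σ).
T⁴ = 0.390·4790/(1·5.67×10⁻⁸) = 3.295×10¹⁰ K⁴.
T = (3.295×10¹⁰)^(1/4).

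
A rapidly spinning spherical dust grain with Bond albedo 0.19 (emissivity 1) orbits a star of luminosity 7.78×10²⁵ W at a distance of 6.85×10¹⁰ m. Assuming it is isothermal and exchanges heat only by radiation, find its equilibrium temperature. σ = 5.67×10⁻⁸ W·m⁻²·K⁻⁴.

T ≈ 262 K

First find the stellar flux at distance d: S = L/(4πd²) = 7.78×10²⁵/(4π·(6.85×10¹⁰)²) = 1319 W/m².
For an isothermal sphere, absorbed (1−a)S·πr² = emitted σ·4πr²·T⁴, so T⁴ = (1−a)S/(4σ).
T⁴ = 0.810·1319/(4·5.67×10⁻⁸) = 4.712×10⁹ K⁴.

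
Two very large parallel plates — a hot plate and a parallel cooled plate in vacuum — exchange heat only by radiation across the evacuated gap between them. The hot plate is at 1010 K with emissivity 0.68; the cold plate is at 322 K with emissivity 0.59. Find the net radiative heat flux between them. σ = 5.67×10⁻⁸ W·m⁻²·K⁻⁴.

q ≈ 27000 W/m²

For two infinite grey parallel plates, q = σ(T₁⁴ − T₂⁴)/(1/ε₁ + 1/ε₂ − 1).
T₁⁴ − T₂⁴ = 1.041×10¹² − 1.075×10¹⁰ = 1.030×10¹² K⁴.
1/ε₁ + 1/ε₂ − 1 = 1.471 + 1.695 − 1 = 2.166.
q = 5.67×10⁻⁸ × 1.030×10¹² / 2.166.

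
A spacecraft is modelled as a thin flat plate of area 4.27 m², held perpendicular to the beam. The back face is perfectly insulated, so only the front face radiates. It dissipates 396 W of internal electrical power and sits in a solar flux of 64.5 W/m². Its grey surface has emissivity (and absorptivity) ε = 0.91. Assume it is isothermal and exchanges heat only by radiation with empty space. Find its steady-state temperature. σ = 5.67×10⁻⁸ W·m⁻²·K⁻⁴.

At steady state, absorbed solar power + internal power = radiated power.
Absorbed: α·S·A_cross = 0.91·64.5·4.270 = 250.6 W (cross-section A).
Total input = 250.6 + 396 = 646.6 W.
Radiated: εσ·A_surf·T⁴ with A_surf = A = 4.270 m².
T⁴ = 646.6/(0.91·5.67×10⁻⁸·4.270) = 2.935×10⁹ K⁴.

T ≈ 233 K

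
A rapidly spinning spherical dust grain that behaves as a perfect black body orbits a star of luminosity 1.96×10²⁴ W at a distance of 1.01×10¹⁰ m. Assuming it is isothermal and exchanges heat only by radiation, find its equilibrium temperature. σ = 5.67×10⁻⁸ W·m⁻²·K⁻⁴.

First find the stellar flux at distance d: S = L/(4πd²) = 1.96×10²⁴/(4π·(1.01×10¹⁰)²) = 1529 W/m².
For an isothermal sphere, absorbed (1−a)S·πr² = emitted σ·4πr²·T⁴, so T⁴ = (1−a)S/(4σ).
T⁴ = 1.00·1529/(4·5.67×10⁻⁸) = 6.742×10⁹ K⁴.

T ≈ 287 K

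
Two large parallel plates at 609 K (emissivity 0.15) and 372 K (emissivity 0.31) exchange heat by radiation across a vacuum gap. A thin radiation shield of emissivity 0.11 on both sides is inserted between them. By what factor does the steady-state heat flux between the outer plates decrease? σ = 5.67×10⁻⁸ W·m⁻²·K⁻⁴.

factor ≈ 2.93

Without shield: q₀ = σΔ(T⁴)/(1/ε₁+1/ε₂−1) with denominator 8.892.
With shield the two gaps are in series; the resistances add: (1/ε₁+1/ε_s−1)+(1/ε_s+1/ε₂−1) = 14.76+11.32 = 26.07.
Heat-flux ratio q₀/q = 26.07/8.892.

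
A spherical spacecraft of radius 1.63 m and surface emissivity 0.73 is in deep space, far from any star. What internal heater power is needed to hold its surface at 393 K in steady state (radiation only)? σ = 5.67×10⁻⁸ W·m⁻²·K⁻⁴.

P ≈ 33000 W

P = εσ·4πr²·T⁴.
4πr² = 33.39 m²; T⁴ = 2.385×10¹⁰ K⁴.
P = 0.73·5.67×10⁻⁸·33.39·2.385×10¹⁰.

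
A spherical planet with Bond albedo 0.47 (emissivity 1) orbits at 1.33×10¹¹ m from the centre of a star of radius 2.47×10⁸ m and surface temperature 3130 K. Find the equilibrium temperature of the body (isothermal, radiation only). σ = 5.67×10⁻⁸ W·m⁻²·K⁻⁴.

T ≈ 81.4 K

The star's surface emits σT_*⁴; at distance d the flux is S = σT_*⁴(R_*/d)².
S = 5.67×10⁻⁸·(3130)⁴·(2.47×10⁸/1.33×10¹¹)² = 18.77 W/m².
For an isothermal sphere T⁴ = (1−a)S/(4σ) = 4.386×10⁷ K⁴.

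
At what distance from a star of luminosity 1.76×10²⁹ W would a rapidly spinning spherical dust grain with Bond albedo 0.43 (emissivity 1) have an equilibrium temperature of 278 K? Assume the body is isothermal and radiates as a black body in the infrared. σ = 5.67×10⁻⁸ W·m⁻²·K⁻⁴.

For an isothermal black-emitting sphere, (1−a)S·πr² = σ·4πr²·T⁴ ⇒ S = 4σT⁴/(1−a).
S = 4·5.67×10⁻⁸·(278)⁴/0.570 = 2377 W/m².
Flux falls as S = L/(4πd²), so d = √(L/(4πS)) = √(1.76×10²⁹/(4π·2377)).

d ≈ 2.43×10¹² m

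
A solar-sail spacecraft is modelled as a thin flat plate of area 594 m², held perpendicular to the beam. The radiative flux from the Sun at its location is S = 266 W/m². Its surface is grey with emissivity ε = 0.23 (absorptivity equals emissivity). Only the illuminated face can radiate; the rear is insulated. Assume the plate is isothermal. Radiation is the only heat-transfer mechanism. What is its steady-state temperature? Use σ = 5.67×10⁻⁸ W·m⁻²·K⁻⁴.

At equilibrium, absorbed power = emitted power.
Absorbing cross-section = A = 594.0 m²; emitting surface = A = 594.0 m² (ratio 1).
εS·A_cross = εσ·A_surf·T⁴  ⇒  T⁴ = S/(1σ)   (ε cancels).
T⁴ = 266/(1·5.67×10⁻⁸) = 4.691×10⁹ K⁴.
T = (4.691×10⁹)^(1/4).

T ≈ 262 K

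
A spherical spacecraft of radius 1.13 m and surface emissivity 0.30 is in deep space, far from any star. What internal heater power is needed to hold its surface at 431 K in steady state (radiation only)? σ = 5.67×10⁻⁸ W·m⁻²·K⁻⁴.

P = εσ·4πr²·T⁴.
4πr² = 16.05 m²; T⁴ = 3.451×10¹⁰ K⁴.
P = 0.30·5.67×10⁻⁸·16.05·3.451×10¹⁰.

P ≈ 9420 W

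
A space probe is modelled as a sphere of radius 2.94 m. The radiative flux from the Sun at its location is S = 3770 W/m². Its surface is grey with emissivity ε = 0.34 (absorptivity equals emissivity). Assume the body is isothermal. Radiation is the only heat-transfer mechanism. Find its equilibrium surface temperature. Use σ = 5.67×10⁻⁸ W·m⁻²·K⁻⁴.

T ≈ 359 K

At equilibrium, absorbed power = emitted power.
Absorbing cross-section = πr² = 27.15 m²; emitting surface = 4πr² = 108.6 m² (ratio 4).
εS·A_cross = εσ·A_surf·T⁴  ⇒  T⁴ = S/(4σ)   (ε cancels).
T⁴ = 3770/(4·5.67×10⁻⁸) = 1.662×10¹⁰ K⁴.
T = (1.662×10¹⁰)^(1/4).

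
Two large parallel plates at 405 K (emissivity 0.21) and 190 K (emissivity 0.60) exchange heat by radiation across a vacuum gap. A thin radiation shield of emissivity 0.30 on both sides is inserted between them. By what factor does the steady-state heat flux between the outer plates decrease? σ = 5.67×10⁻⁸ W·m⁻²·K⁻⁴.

factor ≈ 2.04

Without shield: q₀ = σΔ(T⁴)/(1/ε₁+1/ε₂−1) with denominator 5.429.
With shield the two gaps are in series; the resistances add: (1/ε₁+1/ε_s−1)+(1/ε_s+1/ε₂−1) = 7.095+4.000 = 11.10.
Heat-flux ratio q₀/q = 11.10/5.429.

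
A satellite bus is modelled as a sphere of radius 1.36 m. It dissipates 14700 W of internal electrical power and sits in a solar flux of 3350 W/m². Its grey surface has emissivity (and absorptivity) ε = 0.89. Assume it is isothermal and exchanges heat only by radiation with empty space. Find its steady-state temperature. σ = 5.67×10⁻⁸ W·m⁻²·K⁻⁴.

At steady state, absorbed solar power + internal power = radiated power.
Absorbed: α·S·A_cross = 0.89·3350·5.811 = 17320 W (cross-section πr²).
Total input = 17320 + 14700 = 32020 W.
Radiated: εσ·A_surf·T⁴ with A_surf = 4πr² = 23.24 m².
T⁴ = 32020/(0.89·5.67×10⁻⁸·23.24) = 2.730×10¹⁰ K⁴.

T ≈ 406 K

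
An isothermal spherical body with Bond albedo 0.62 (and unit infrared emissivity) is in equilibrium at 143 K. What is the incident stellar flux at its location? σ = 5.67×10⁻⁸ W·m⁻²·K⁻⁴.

(1−a)S·πr² = σ·4πr²·T⁴ ⇒ S = 4σT⁴/(1−a).
S = 4·5.67×10⁻⁸·4.182×10⁸/0.380.

S ≈ 250 W/m²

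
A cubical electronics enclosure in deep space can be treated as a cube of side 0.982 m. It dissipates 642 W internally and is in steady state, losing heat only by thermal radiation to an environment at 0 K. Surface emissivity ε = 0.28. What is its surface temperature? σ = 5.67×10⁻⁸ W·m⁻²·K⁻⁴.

T ≈ 289 K

Steady state: internal power = radiated power, P = εσA T⁴.
Radiating area A = 6L² = 5.786 m².
T⁴ = P/(εσA) = 642/(0.28·5.67×10⁻⁸·5.786) = 6.989×10⁹ K⁴.
T = (6.989×10⁹)^(1/4).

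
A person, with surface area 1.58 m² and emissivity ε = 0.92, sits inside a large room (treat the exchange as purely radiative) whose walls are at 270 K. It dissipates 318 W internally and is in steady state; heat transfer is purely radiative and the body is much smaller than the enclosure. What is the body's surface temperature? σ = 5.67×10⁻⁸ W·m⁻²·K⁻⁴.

For a small grey body in a large enclosure, net radiated power = εσA(T⁴ − T_w⁴).
Steady state: P = εσA(T⁴ − T_w⁴) with A = 1.58 m².
T⁴ = P/(εσA) + T_w⁴ = 318/(0.92·5.67×10⁻⁸·1.580) + (270)⁴
    = 3.858×10⁹ + 5.314×10⁹ = 9.173×10⁹ K⁴.

T ≈ 309 K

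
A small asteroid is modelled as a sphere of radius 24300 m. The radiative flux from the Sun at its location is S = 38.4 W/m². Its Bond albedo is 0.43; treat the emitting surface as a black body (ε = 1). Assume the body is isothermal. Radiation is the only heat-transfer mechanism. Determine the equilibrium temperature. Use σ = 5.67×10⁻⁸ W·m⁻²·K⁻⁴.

At equilibrium, absorbed power = emitted power.
Absorbing cross-section = πr² = 1.855×10⁹ m²; emitting surface = 4πr² = 7.420×10⁹ m² (ratio 4).
(1−a)S·A_cross = εσ·A_surf·T⁴  ⇒  T⁴ = (1−a)S/(4σ).
T⁴ = 0.570·38.4/(4·5.67×10⁻⁸) = 9.651×10⁷ K⁴.
T = (9.651×10⁷)^(1/4).

T ≈ 99.1 K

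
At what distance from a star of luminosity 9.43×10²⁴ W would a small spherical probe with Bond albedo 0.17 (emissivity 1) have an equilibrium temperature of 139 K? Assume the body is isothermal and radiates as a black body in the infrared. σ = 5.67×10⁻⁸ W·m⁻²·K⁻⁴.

d ≈ 8.58×10¹⁰ m

For an isothermal black-emitting sphere, (1−a)S·πr² = σ·4πr²·T⁴ ⇒ S = 4σT⁴/(1−a).
S = 4·5.67×10⁻⁸·(139)⁴/0.830 = 102.0 W/m².
Flux falls as S = L/(4πd²), so d = √(L/(4πS)) = √(9.43×10²⁴/(4π·102.0)).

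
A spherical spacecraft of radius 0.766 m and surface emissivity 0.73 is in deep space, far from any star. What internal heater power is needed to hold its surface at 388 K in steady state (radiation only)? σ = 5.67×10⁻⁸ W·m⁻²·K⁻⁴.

P ≈ 6920 W

P = εσ·4πr²·T⁴.
4πr² = 7.373 m²; T⁴ = 2.266×10¹⁰ K⁴.
P = 0.73·5.67×10⁻⁸·7.373·2.266×10¹⁰.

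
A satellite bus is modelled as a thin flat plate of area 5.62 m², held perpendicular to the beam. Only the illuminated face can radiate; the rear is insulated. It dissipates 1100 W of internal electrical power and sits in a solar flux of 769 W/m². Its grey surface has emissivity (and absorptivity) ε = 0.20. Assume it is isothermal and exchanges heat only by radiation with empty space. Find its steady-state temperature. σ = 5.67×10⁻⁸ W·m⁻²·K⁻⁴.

At steady state, absorbed solar power + internal power = radiated power.
Absorbed: α·S·A_cross = 0.20·769·5.620 = 864.4 W (cross-section A).
Total input = 864.4 + 1100 = 1964 W.
Radiated: εσ·A_surf·T⁴ with A_surf = A = 5.620 m².
T⁴ = 1964/(0.20·5.67×10⁻⁸·5.620) = 3.082×10¹⁰ K⁴.

T ≈ 419 K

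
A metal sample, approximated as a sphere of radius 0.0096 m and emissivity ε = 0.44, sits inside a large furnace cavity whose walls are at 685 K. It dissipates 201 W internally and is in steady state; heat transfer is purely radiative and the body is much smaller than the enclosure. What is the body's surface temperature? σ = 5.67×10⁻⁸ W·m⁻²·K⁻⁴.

For a small grey body in a large enclosure, net radiated power = εσA(T⁴ − T_w⁴).
Steady state: P = εσA(T⁴ − T_w⁴) with A = 4πr² = 0.001158 m².
T⁴ = P/(εσA) + T_w⁴ = 201/(0.44·5.67×10⁻⁸·0.001158) + (685)⁴
    = 6.957×10¹² + 2.202×10¹¹ = 7.177×10¹² K⁴.

T ≈ 1640 K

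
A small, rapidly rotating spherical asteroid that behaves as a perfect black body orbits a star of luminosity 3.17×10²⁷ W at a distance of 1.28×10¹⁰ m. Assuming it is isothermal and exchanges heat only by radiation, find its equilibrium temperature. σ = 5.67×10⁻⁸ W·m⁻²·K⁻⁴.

First find the stellar flux at distance d: S = L/(4πd²) = 3.17×10²⁷/(4π·(1.28×10¹⁰)²) = 1.540×10⁶ W/m².
For an isothermal sphere, absorbed (1−a)S·πr² = emitted σ·4πr²·T⁴, so T⁴ = (1−a)S/(4σ).
T⁴ = 1.00·1.540×10⁶/(4·5.67×10⁻⁸) = 6.789×10¹² K⁴.

T ≈ 1610 K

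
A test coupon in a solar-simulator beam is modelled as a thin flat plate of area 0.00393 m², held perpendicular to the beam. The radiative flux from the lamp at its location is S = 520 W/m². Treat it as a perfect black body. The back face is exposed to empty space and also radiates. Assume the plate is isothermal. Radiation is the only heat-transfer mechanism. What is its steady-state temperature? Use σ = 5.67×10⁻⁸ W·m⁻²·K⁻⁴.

At equilibrium, absorbed power = emitted power.
Absorbing cross-section = A = 0.003930 m²; emitting surface = 2A = 0.007860 m² (ratio 2).
S·A_cross = εσ·A_surf·T⁴  ⇒  T⁴ = S/(2σ).
T⁴ = 1.00·520/(2·5.67×10⁻⁸) = 4.586×10⁹ K⁴.
T = (4.586×10⁹)^(1/4).

T ≈ 260 K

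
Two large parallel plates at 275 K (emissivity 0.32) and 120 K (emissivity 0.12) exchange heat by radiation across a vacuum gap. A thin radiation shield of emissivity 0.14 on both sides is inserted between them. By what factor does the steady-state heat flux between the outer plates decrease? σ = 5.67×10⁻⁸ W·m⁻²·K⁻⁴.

Without shield: q₀ = σΔ(T⁴)/(1/ε₁+1/ε₂−1) with denominator 10.46.
With shield the two gaps are in series; the resistances add: (1/ε₁+1/ε_s−1)+(1/ε_s+1/ε₂−1) = 9.268+14.48 = 23.74.
Heat-flux ratio q₀/q = 23.74/10.46.

factor ≈ 2.27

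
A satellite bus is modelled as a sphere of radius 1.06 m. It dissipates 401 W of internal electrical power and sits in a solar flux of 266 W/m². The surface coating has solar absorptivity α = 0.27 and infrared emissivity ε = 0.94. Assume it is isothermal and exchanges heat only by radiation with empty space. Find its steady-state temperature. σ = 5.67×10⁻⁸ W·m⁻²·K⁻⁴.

T ≈ 172 K

At steady state, absorbed solar power + internal power = radiated power.
Absorbed: α·S·A_cross = 0.27·266·3.530 = 253.5 W (cross-section πr²).
Total input = 253.5 + 401 = 654.5 W.
Radiated: εσ·A_surf·T⁴ with A_surf = 4πr² = 14.12 m².
T⁴ = 654.5/(0.94·5.67×10⁻⁸·14.12) = 8.697×10⁸ K⁴.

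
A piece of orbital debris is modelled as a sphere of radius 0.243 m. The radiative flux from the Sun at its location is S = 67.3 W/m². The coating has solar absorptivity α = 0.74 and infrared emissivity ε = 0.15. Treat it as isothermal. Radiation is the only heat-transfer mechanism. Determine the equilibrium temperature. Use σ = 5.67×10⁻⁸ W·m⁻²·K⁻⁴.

T ≈ 196 K

At equilibrium, absorbed power = emitted power.
Absorbing cross-section = πr² = 0.1855 m²; emitting surface = 4πr² = 0.7420 m² (ratio 4).
αS·A_cross = εσ·A_surf·T⁴  ⇒  T⁴ = αS/(ε·4σ).
T⁴ = 0.740·67.3/(0.15·4·5.67×10⁻⁸) = 1.464×10⁹ K⁴.
T = (1.464×10⁹)^(1/4).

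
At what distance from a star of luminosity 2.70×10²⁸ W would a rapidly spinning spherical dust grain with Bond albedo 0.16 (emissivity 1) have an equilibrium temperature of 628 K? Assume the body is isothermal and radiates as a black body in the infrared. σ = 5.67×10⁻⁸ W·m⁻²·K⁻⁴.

d ≈ 2.26×10¹¹ m

For an isothermal black-emitting sphere, (1−a)S·πr² = σ·4πr²·T⁴ ⇒ S = 4σT⁴/(1−a).
S = 4·5.67×10⁻⁸·(628)⁴/0.840 = 42000 W/m².
Flux falls as S = L/(4πd²), so d = √(L/(4πS)) = √(2.70×10²⁸/(4π·42000)).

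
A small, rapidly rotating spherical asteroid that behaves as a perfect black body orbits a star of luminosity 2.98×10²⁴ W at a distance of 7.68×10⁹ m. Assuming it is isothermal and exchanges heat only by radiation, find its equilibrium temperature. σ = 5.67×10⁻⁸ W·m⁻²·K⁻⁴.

First find the stellar flux at distance d: S = L/(4πd²) = 2.98×10²⁴/(4π·(7.68×10⁹)²) = 4021 W/m².
For an isothermal sphere, absorbed (1−a)S·πr² = emitted σ·4πr²·T⁴, so T⁴ = (1−a)S/(4σ).
T⁴ = 1.00·4021/(4·5.67×10⁻⁸) = 1.773×10¹⁰ K⁴.

T ≈ 365 K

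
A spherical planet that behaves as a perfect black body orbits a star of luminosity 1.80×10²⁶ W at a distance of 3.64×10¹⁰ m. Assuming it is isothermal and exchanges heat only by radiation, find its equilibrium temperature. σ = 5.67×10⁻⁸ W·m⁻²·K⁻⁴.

First find the stellar flux at distance d: S = L/(4πd²) = 1.80×10²⁶/(4π·(3.64×10¹⁰)²) = 10810 W/m².
For an isothermal sphere, absorbed (1−a)S·πr² = emitted σ·4πr²·T⁴, so T⁴ = (1−a)S/(4σ).
T⁴ = 1.00·10810/(4·5.67×10⁻⁸) = 4.767×10¹⁰ K⁴.

T ≈ 467 K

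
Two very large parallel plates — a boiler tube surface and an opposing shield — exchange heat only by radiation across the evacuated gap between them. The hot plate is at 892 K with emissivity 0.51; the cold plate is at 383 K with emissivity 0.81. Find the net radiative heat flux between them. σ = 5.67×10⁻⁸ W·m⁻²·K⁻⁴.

For two infinite grey parallel plates, q = σ(T₁⁴ − T₂⁴)/(1/ε₁ + 1/ε₂ − 1).
T₁⁴ − T₂⁴ = 6.331×10¹¹ − 2.152×10¹⁰ = 6.116×10¹¹ K⁴.
1/ε₁ + 1/ε₂ − 1 = 1.961 + 1.235 − 1 = 2.195.
q = 5.67×10⁻⁸ × 6.116×10¹¹ / 2.195.

q ≈ 15800 W/m²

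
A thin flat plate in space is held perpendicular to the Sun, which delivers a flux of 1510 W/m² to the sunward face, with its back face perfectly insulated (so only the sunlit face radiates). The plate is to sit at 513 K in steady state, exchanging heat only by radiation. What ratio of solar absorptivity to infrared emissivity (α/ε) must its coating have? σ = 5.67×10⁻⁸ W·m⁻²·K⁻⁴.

α/ε ≈ 2.60

Balance: αS·A = εσ·1A·T⁴ ⇒ α/ε = σT⁴/S.
α/ε = 5.67×10⁻⁸·(513)⁴/1510 = 5.67×10⁻⁸·6.926×10¹⁰/1510.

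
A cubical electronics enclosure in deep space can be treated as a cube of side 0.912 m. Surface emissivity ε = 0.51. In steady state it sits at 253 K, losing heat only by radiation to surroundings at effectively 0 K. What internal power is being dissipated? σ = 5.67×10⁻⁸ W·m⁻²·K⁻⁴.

P ≈ 591 W

Steady state: P = εσA T⁴.
A = 6L² = 4.990 m²; T⁴ = (253)⁴ = 4.097×10⁹ K⁴.
P = 0.51 × 5.67×10⁻⁸ × 4.990 × 4.097×10⁹.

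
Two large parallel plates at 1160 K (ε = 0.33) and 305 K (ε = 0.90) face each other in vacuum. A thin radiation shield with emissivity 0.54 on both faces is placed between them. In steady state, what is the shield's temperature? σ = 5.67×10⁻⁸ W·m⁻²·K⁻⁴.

T_s ≈ 885 K

In steady state the net flux on the hot side equals that on the cold side.
σ(T₁⁴−T_s⁴)/D₁ = σ(T_s⁴−T₂⁴)/D₂, with D₁ = 1/ε₁+1/ε_s−1 = 3.882, D₂ = 1/ε_s+1/ε₂−1 = 1.963.
Solve for T_s⁴: T_s⁴ = (D₂·T₁⁴ + D₁·T₂⁴)/(D₁+D₂) = 6.138×10¹¹ K⁴.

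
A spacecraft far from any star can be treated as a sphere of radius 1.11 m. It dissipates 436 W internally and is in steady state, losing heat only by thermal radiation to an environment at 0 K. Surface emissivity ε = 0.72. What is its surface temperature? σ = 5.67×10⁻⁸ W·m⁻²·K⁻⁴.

T ≈ 162 K

Steady state: internal power = radiated power, P = εσA T⁴.
Radiating area A = 4πr² = 15.48 m².
T⁴ = P/(εσA) = 436/(0.72·5.67×10⁻⁸·15.48) = 6.898×10⁸ K⁴.
T = (6.898×10⁸)^(1/4).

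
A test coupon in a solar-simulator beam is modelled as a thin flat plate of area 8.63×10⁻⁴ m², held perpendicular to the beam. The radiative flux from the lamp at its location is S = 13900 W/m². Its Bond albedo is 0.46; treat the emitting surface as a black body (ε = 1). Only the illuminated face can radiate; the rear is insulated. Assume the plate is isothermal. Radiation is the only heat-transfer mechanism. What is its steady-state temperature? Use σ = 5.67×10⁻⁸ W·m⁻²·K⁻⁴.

At equilibrium, absorbed power = emitted power.
Absorbing cross-section = A = 8.630×10⁻⁴ m²; emitting surface = A = 8.630×10⁻⁴ m² (ratio 1).
(1−a)S·A_cross = εσ·A_surf·T⁴  ⇒  T⁴ = (1−a)S/(1σ).
T⁴ = 0.540·13900/(1·5.67×10⁻⁸) = 1.324×10¹¹ K⁴.
T = (1.324×10¹¹)^(1/4).

T ≈ 603 K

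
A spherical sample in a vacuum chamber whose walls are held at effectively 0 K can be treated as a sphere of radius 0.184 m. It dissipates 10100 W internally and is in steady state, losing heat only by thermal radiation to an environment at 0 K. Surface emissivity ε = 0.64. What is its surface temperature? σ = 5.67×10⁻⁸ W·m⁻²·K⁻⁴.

T ≈ 899 K

Steady state: internal power = radiated power, P = εσA T⁴.
Radiating area A = 4πr² = 0.4254 m².
T⁴ = P/(εσA) = 10100/(0.64·5.67×10⁻⁸·0.4254) = 6.542×10¹¹ K⁴.
T = (6.542×10¹¹)^(1/4).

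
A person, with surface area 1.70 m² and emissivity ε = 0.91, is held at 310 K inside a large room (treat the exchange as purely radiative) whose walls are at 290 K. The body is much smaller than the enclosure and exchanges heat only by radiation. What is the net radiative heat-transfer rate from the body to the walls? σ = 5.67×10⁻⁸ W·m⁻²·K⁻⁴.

For a small grey body in a large enclosure: P_net = εσA(T_body⁴ − T_wall⁴).
A = 1.70 m²; T_body⁴ − T_wall⁴ = 9.235×10⁹ − 7.073×10⁹ = 2.162×10⁹ K⁴.
|P_net| = 0.91·5.67×10⁻⁸·1.700·2.162×10⁹.

P_net ≈ 190 W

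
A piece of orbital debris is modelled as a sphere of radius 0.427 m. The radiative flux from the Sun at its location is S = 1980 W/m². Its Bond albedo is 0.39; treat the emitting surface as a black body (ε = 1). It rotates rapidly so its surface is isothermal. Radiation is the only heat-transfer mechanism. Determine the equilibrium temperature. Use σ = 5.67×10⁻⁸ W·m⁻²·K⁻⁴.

T ≈ 270 K

At equilibrium, absorbed power = emitted power.
Absorbing cross-section = πr² = 0.5728 m²; emitting surface = 4πr² = 2.291 m² (ratio 4).
(1−a)S·A_cross = εσ·A_surf·T⁴  ⇒  T⁴ = (1−a)S/(4σ).
T⁴ = 0.610·1980/(4·5.67×10⁻⁸) = 5.325×10⁹ K⁴.
T = (5.325×10⁹)^(1/4).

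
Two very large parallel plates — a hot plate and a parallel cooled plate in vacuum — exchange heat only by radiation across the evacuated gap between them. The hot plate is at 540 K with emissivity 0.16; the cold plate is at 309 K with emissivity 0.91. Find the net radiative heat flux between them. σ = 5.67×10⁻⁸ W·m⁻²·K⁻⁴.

q ≈ 678 W/m²

For two infinite grey parallel plates, q = σ(T₁⁴ − T₂⁴)/(1/ε₁ + 1/ε₂ − 1).
T₁⁴ − T₂⁴ = 8.503×10¹⁰ − 9.117×10⁹ = 7.591×10¹⁰ K⁴.
1/ε₁ + 1/ε₂ − 1 = 6.250 + 1.099 − 1 = 6.349.
q = 5.67×10⁻⁸ × 7.591×10¹⁰ / 6.349.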